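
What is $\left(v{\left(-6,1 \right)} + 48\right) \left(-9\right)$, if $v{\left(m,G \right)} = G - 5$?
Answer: $-396$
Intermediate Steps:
$v{\left(m,G \right)} = -5 + G$
$\left(v{\left(-6,1 \right)} + 48\right) \left(-9\right) = \left(\left(-5 + 1\right) + 48\right) \left(-9\right) = \left(-4 + 48\right) \left(-9\right) = 44 \left(-9\right) = -396$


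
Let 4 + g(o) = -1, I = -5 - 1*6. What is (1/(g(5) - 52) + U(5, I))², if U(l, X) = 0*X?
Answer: 1/3249 ≈ 0.00030779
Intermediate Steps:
I = -11 (I = -5 - 6 = -11)
U(l, X) = 0
g(o) = -5 (g(o) = -4 - 1 = -5)
(1/(g(5) - 52) + U(5, I))² = (1/(-5 - 52) + 0)² = (1/(-57) + 0)² = (-1/57 + 0)² = (-1/57)² = 1/3249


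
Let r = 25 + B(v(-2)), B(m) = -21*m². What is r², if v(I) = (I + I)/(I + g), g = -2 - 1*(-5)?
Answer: 96721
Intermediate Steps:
g = 3 (g = -2 + 5 = 3)
v(I) = 2*I/(3 + I) (v(I) = (I + I)/(I + 3) = (2*I)/(3 + I) = 2*I/(3 + I))
r = -311 (r = 25 - 21*16/(3 - 2)² = 25 - 21*(2*(-2)/1)² = 25 - 21*(2*(-2)*1)² = 25 - 21*(-4)² = 25 - 21*16 = 25 - 336 = -311)
r² = (-311)² = 96721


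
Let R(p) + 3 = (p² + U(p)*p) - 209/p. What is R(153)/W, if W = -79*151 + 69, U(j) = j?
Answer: -3581243/907290 ≈ -3.9472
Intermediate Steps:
R(p) = -3 - 209/p + 2*p² (R(p) = -3 + ((p² + p*p) - 209/p) = -3 + ((p² + p²) - 209/p) = -3 + (2*p² - 209/p) = -3 + (-209/p + 2*p²) = -3 - 209/p + 2*p²)
W = -11860 (W = -11929 + 69 = -11860)
R(153)/W = (-3 - 209/153 + 2*153²)/(-11860) = (-3 - 209*1/153 + 2*23409)*(-1/11860) = (-3 - 209/153 + 46818)*(-1/11860) = (7162486/153)*(-1/11860) = -3581243/907290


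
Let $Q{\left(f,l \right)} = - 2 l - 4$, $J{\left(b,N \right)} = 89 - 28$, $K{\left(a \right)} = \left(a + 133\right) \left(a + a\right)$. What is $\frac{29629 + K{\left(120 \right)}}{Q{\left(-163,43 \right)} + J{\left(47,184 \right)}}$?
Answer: $- \frac{90349}{29} \approx -3115.5$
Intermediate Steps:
$K{\left(a \right)} = 2 a \left(133 + a\right)$ ($K{\left(a \right)} = \left(133 + a\right) 2 a = 2 a \left(133 + a\right)$)
$J{\left(b,N \right)} = 61$
$Q{\left(f,l \right)} = -4 - 2 l$
$\frac{29629 + K{\left(120 \right)}}{Q{\left(-163,43 \right)} + J{\left(47,184 \right)}} = \frac{29629 + 2 \cdot 120 \left(133 + 120\right)}{\left(-4 - 86\right) + 61} = \frac{29629 + 2 \cdot 120 \cdot 253}{\left(-4 - 86\right) + 61} = \frac{29629 + 60720}{-90 + 61} = \frac{90349}{-29} = 90349 \left(- \frac{1}{29}\right) = - \frac{90349}{29}$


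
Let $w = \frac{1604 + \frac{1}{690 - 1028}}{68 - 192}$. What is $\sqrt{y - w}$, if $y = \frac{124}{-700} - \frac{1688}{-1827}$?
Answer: $\frac{\sqrt{329656581469138}}{4908540} \approx 3.699$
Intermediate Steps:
$y = \frac{34109}{45675}$ ($y = 124 \left(- \frac{1}{700}\right) - - \frac{1688}{1827} = - \frac{31}{175} + \frac{1688}{1827} = \frac{34109}{45675} \approx 0.74678$)
$w = - \frac{542151}{41912}$ ($w = \frac{1604 + \frac{1}{-338}}{-124} = \left(1604 - \frac{1}{338}\right) \left(- \frac{1}{124}\right) = \frac{542151}{338} \left(- \frac{1}{124}\right) = - \frac{542151}{41912} \approx -12.935$)
$\sqrt{y - w} = \sqrt{\frac{34109}{45675} - - \frac{542151}{41912}} = \sqrt{\frac{34109}{45675} + \frac{542151}{41912}} = \sqrt{\frac{26192323333}{1914330600}} = \frac{\sqrt{329656581469138}}{4908540}$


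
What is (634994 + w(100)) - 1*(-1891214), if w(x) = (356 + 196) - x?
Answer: 2526660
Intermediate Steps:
w(x) = 552 - x
(634994 + w(100)) - 1*(-1891214) = (634994 + (552 - 1*100)) - 1*(-1891214) = (634994 + (552 - 100)) + 1891214 = (634994 + 452) + 1891214 = 635446 + 1891214 = 2526660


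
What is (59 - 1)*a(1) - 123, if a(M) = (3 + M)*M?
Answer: 109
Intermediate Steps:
a(M) = M*(3 + M)
(59 - 1)*a(1) - 123 = (59 - 1)*(1*(3 + 1)) - 123 = 58*(1*4) - 123 = 58*4 - 123 = 232 - 123 = 109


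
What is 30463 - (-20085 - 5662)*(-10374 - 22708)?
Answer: -851731791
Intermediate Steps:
30463 - (-20085 - 5662)*(-10374 - 22708) = 30463 - (-25747)*(-33082) = 30463 - 1*851762254 = 30463 - 851762254 = -851731791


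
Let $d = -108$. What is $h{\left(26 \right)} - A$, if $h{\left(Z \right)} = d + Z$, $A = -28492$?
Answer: $28410$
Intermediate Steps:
$h{\left(Z \right)} = -108 + Z$
$h{\left(26 \right)} - A = \left(-108 + 26\right) - -28492 = -82 + 28492 = 28410$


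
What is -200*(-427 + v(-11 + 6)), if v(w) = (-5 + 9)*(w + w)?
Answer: 93400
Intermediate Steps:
v(w) = 8*w (v(w) = 4*(2*w) = 8*w)
-200*(-427 + v(-11 + 6)) = -200*(-427 + 8*(-11 + 6)) = -200*(-427 + 8*(-5)) = -200*(-427 - 40) = -200*(-467) = 93400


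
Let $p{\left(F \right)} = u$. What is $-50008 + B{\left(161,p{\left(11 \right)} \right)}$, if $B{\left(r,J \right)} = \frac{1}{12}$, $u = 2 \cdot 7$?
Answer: $- \frac{600095}{12} \approx -50008.0$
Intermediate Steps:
$u = 14$
$p{\left(F \right)} = 14$
$B{\left(r,J \right)} = \frac{1}{12}$
$-50008 + B{\left(161,p{\left(11 \right)} \right)} = -50008 + \frac{1}{12} = - \frac{600095}{12}$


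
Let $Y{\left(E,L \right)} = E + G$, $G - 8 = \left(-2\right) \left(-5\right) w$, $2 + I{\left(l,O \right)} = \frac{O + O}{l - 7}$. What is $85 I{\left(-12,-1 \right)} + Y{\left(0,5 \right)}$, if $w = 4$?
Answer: $- \frac{2148}{19} \approx -113.05$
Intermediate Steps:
$I{\left(l,O \right)} = -2 + \frac{2 O}{-7 + l}$ ($I{\left(l,O \right)} = -2 + \frac{O + O}{l - 7} = -2 + \frac{2 O}{-7 + l}$)
$G = 48$ ($G = 8 + \left(-2\right) \left(-5\right) 4 = 8 + 10 \cdot 4 = 8 + 40 = 48$)
$Y{\left(E,L \right)} = 48 + E$ ($Y{\left(E,L \right)} = E + 48 = 48 + E$)
$85 I{\left(-12,-1 \right)} + Y{\left(0,5 \right)} = 85 \frac{2 \left(7 - 1 - -12\right)}{-7 - 12} + \left(48 + 0\right) = 85 \frac{2 \left(7 - 1 + 12\right)}{-19} + 48 = 85 \cdot 2 \left(- \frac{1}{19}\right) 18 + 48 = 85 \left(- \frac{36}{19}\right) + 48 = - \frac{3060}{19} + 48 = - \frac{2148}{19}$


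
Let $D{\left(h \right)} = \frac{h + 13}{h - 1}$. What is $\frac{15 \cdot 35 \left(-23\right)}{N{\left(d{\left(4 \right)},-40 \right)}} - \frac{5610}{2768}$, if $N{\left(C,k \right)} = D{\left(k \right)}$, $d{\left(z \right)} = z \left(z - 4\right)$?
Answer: $- \frac{228419845}{12456} \approx -18338.0$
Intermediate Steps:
$d{\left(z \right)} = z \left(-4 + z\right)$
$D{\left(h \right)} = \frac{13 + h}{-1 + h}$
$N{\left(C,k \right)} = \frac{13 + k}{-1 + k}$
$\frac{15 \cdot 35 \left(-23\right)}{N{\left(d{\left(4 \right)},-40 \right)}} - \frac{5610}{2768} = \frac{15 \cdot 35 \left(-23\right)}{\frac{1}{-1 - 40} \left(13 - 40\right)} - \frac{5610}{2768} = \frac{525 \left(-23\right)}{\frac{1}{-41} \left(-27\right)} - \frac{2805}{1384} = - \frac{12075}{\left(- \frac{1}{41}\right) \left(-27\right)} - \frac{2805}{1384} = - \frac{12075}{\frac{27}{41}} - \frac{2805}{1384} = \left(-12075\right) \frac{41}{27} - \frac{2805}{1384} = - \frac{165025}{9} - \frac{2805}{1384} = - \frac{228419845}{12456}$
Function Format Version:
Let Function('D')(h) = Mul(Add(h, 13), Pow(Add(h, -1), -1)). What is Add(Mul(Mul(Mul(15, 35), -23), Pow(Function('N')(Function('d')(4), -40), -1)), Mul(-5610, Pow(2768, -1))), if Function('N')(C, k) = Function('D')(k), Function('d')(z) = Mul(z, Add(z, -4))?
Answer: Rational(-228419845, 12456) ≈ -18338.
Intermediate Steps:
Function('d')(z) = Mul(z, Add(-4, z))
Function('D')(h) = Mul(Pow(Add(-1, h), -1), Add(13, h)) (Function('D')(h) = Mul(Add(13, h), Pow(Add(-1, h), -1)) = Mul(Pow(Add(-1, h), -1), Add(13, h)))
Function('N')(C, k) = Mul(Pow(Add(-1, k), -1), Add(13, k))
Add(Mul(Mul(Mul(15, 35), -23), Pow(Function('N')(Function('d')(4), -40), -1)), Mul(-5610, Pow(2768, -1))) = Add(Mul(Mul(Mul(15, 35), -23), Pow(Mul(Pow(Add(-1, -40), -1), Add(13, -40)), -1)), Mul(-5610, Pow(2768, -1))) = Add(Mul(Mul(525, -23), Pow(Mul(Pow(-41, -1), -27), -1)), Mul(-5610, Rational(1, 2768))) = Add(Mul(-12075, Pow(Mul(Rational(-1, 41), -27), -1)), Rational(-2805, 1384)) = Add(Mul(-12075, Pow(Rational(27, 41), -1)), Rational(-2805, 1384)) = Add(Mul(-12075, Rational(41, 27)), Rational(-2805, 1384)) = Add(Rational(-165025, 9), Rational(-2805, 1384)) = Rational(-228419845, 12456)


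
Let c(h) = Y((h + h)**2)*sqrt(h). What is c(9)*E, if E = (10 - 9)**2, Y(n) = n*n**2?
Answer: 102036672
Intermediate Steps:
Y(n) = n**3
E = 1 (E = 1**2 = 1)
c(h) = 64*h**(13/2) (c(h) = ((h + h)**2)**3*sqrt(h) = ((2*h)**2)**3*sqrt(h) = (4*h**2)**3*sqrt(h) = (64*h**6)*sqrt(h) = 64*h**(13/2))
c(9)*E = (64*9**(13/2))*1 = (64*1594323)*1 = 102036672*1 = 102036672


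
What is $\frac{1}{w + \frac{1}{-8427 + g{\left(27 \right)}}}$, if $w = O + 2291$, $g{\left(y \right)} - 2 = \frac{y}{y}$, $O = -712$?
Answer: $\frac{8424}{13301495} \approx 0.00063331$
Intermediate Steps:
$g{\left(y \right)} = 3$ ($g{\left(y \right)} = 2 + \frac{y}{y} = 2 + 1 = 3$)
$w = 1579$ ($w = -712 + 2291 = 1579$)
$\frac{1}{w + \frac{1}{-8427 + g{\left(27 \right)}}} = \frac{1}{1579 + \frac{1}{-8427 + 3}} = \frac{1}{1579 + \frac{1}{-8424}} = \frac{1}{1579 - \frac{1}{8424}} = \frac{1}{\frac{13301495}{8424}} = \frac{8424}{13301495}$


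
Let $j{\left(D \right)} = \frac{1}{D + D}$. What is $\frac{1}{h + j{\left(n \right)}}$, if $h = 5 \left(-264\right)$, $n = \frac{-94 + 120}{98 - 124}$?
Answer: $- \frac{2}{2641} \approx -0.00075729$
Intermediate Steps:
$n = -1$ ($n = \frac{26}{-26} = 26 \left(- \frac{1}{26}\right) = -1$)
$h = -1320$
$j{\left(D \right)} = \frac{1}{2 D}$
$\frac{1}{h + j{\left(n \right)}} = \frac{1}{-1320 + \frac{1}{2 \left(-1\right)}} = \frac{1}{-1320 + \frac{1}{2} \left(-1\right)} = \frac{1}{-1320 - \frac{1}{2}} = \frac{1}{- \frac{2641}{2}} = - \frac{2}{2641}$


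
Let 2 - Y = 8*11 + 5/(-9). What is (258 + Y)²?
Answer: 2411809/81 ≈ 29775.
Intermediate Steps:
Y = -769/9 (Y = 2 - (8*11 + 5/(-9)) = 2 - (88 + 5*(-⅑)) = 2 - (88 - 5/9) = 2 - 1*787/9 = 2 - 787/9 = -769/9 ≈ -85.444)
(258 + Y)² = (258 - 769/9)² = (1553/9)² = 2411809/81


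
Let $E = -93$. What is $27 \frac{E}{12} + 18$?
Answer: $- \frac{765}{4} \approx -191.25$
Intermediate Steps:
$27 \frac{E}{12} + 18 = 27 \left(- \frac{93}{12}\right) + 18 = 27 \left(\left(-93\right) \frac{1}{12}\right) + 18 = 27 \left(- \frac{31}{4}\right) + 18 = - \frac{837}{4} + 18 = - \frac{765}{4}$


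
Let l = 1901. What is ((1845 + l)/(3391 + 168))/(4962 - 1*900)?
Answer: 1873/7228329 ≈ 0.00025912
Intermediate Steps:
((1845 + l)/(3391 + 168))/(4962 - 1*900) = ((1845 + 1901)/(3391 + 168))/(4962 - 1*900) = (3746/3559)/(4962 - 900) = (3746*(1/3559))/4062 = (3746/3559)*(1/4062) = 1873/7228329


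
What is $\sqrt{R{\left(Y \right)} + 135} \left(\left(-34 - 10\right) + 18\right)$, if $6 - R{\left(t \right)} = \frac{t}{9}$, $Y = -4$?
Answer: $- \frac{26 \sqrt{1273}}{3} \approx -309.22$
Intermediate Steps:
$R{\left(t \right)} = 6 - \frac{t}{9}$
$\sqrt{R{\left(Y \right)} + 135} \left(\left(-34 - 10\right) + 18\right) = \sqrt{\left(6 - - \frac{4}{9}\right) + 135} \left(\left(-34 - 10\right) + 18\right) = \sqrt{\left(6 + \frac{4}{9}\right) + 135} \left(-44 + 18\right) = \sqrt{\frac{58}{9} + 135} \left(-26\right) = \sqrt{\frac{1273}{9}} \left(-26\right) = \frac{\sqrt{1273}}{3} \left(-26\right) = - \frac{26 \sqrt{1273}}{3}$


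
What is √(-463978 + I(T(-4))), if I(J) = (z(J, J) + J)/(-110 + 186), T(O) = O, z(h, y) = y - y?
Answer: I*√167496077/19 ≈ 681.16*I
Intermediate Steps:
z(h, y) = 0
I(J) = J/76 (I(J) = (0 + J)/(-110 + 186) = J/76)
√(-463978 + I(T(-4))) = √(-463978 + (1/76)*(-4)) = √(-463978 - 1/19) = √(-8815583/19) = I*√167496077/19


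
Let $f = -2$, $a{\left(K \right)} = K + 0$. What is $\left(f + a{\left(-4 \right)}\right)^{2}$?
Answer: $36$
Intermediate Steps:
$a{\left(K \right)} = K$
$\left(f + a{\left(-4 \right)}\right)^{2} = \left(-2 - 4\right)^{2} = \left(-6\right)^{2} = 36$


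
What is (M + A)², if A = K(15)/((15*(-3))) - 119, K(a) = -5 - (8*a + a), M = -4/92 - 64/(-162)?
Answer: 46330840516/3470769 ≈ 13349.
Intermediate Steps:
M = 655/1863 (M = -4*1/92 - 64*(-1/162) = -1/23 + 32/81 = 655/1863 ≈ 0.35158)
K(a) = -5 - 9*a
A = -1043/9 (A = (-5 - 9*15)/((15*(-3))) - 119 = (-5 - 135)/(-45) - 119 = -140*(-1/45) - 119 = 28/9 - 119 = -1043/9 ≈ -115.89)
(M + A)² = (655/1863 - 1043/9)² = (-215246/1863)² = 46330840516/3470769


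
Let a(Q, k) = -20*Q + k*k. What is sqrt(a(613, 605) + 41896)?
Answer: sqrt(395661) ≈ 629.02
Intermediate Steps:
a(Q, k) = k**2 - 20*Q (a(Q, k) = -20*Q + k**2 = k**2 - 20*Q)
sqrt(a(613, 605) + 41896) = sqrt((605**2 - 20*613) + 41896) = sqrt((366025 - 12260) + 41896) = sqrt(353765 + 41896) = sqrt(395661)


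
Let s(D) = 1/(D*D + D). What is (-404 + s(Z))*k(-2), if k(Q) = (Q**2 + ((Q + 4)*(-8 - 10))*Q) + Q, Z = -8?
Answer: -837051/28 ≈ -29895.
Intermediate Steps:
s(D) = 1/(D + D**2) (s(D) = 1/(D**2 + D) = 1/(D + D**2))
k(Q) = Q + Q**2 + Q*(-72 - 18*Q) (k(Q) = (Q**2 + ((4 + Q)*(-18))*Q) + Q = (Q**2 + (-72 - 18*Q)*Q) + Q = (Q**2 + Q*(-72 - 18*Q)) + Q = Q + Q**2 + Q*(-72 - 18*Q))
(-404 + s(Z))*k(-2) = (-404 + 1/((-8)*(1 - 8)))*(-1*(-2)*(71 + 17*(-2))) = (-404 - 1/8/(-7))*(-1*(-2)*(71 - 34)) = (-404 - 1/8*(-1/7))*(-1*(-2)*37) = (-404 + 1/56)*74 = -22623/56*74 = -837051/28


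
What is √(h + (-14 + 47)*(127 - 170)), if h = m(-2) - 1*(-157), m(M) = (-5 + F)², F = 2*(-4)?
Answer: I*√1093 ≈ 33.061*I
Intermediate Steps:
F = -8
m(M) = 169 (m(M) = (-5 - 8)² = (-13)² = 169)
h = 326 (h = 169 - 1*(-157) = 169 + 157 = 326)
√(h + (-14 + 47)*(127 - 170)) = √(326 + (-14 + 47)*(127 - 170)) = √(326 + 33*(-43)) = √(326 - 1419) = √(-1093) = I*√1093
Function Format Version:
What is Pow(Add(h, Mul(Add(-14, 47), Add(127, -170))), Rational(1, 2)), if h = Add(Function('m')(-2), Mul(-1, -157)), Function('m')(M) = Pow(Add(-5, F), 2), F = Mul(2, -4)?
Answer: Mul(I, Pow(1093, Rational(1, 2))) ≈ Mul(33.061, I)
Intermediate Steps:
F = -8
Function('m')(M) = 169 (Function('m')(M) = Pow(Add(-5, -8), 2) = Pow(-13, 2) = 169)
h = 326 (h = Add(169, Mul(-1, -157)) = Add(169, 157) = 326)
Pow(Add(h, Mul(Add(-14, 47), Add(127, -170))), Rational(1, 2)) = Pow(Add(326, Mul(Add(-14, 47), Add(127, -170))), Rational(1, 2)) = Pow(Add(326, Mul(33, -43)), Rational(1, 2)) = Pow(Add(326, -1419), Rational(1, 2)) = Pow(-1093, Rational(1, 2)) = Mul(I, Pow(1093, Rational(1, 2)))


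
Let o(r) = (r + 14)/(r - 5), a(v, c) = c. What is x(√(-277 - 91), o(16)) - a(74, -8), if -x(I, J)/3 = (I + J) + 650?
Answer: -21452/11 - 12*I*√23 ≈ -1950.2 - 57.55*I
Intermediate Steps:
o(r) = (14 + r)/(-5 + r)
x(I, J) = -1950 - 3*I - 3*J (x(I, J) = -3*((I + J) + 650) = -3*(650 + I + J) = -1950 - 3*I - 3*J)
x(√(-277 - 91), o(16)) - a(74, -8) = (-1950 - 3*√(-277 - 91) - 3*(14 + 16)/(-5 + 16)) - 1*(-8) = (-1950 - 12*I*√23 - 3*30/11) + 8 = (-1950 - 12*I*√23 - 90/11) + 8 = (-21540/11 - 12*I*√23) + 8 = -21452/11 - 12*I*√23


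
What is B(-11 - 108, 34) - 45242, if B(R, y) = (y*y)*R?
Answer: -182806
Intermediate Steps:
B(R, y) = R*y² (B(R, y) = y²*R = R*y²)
B(-11 - 108, 34) - 45242 = (-11 - 108)*34² - 45242 = -119*1156 - 45242 = -137564 - 45242 = -182806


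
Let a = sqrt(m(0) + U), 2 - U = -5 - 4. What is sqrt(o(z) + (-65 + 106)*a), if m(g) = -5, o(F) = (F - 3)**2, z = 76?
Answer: sqrt(5329 + 41*sqrt(6)) ≈ 73.685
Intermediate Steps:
o(F) = (-3 + F)**2
U = 11 (U = 2 - (-5 - 4) = 2 - 1*(-9) = 2 + 9 = 11)
a = sqrt(6) (a = sqrt(-5 + 11) = sqrt(6) ≈ 2.4495)
sqrt(o(z) + (-65 + 106)*a) = sqrt((-3 + 76)**2 + (-65 + 106)*sqrt(6)) = sqrt(73**2 + 41*sqrt(6)) = sqrt(5329 + 41*sqrt(6))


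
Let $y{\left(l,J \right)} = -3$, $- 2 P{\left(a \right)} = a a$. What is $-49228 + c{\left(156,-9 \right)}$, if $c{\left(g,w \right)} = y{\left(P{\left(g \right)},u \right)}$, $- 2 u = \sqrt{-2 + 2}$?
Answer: $-49231$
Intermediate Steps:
$u = 0$ ($u = - \frac{\sqrt{-2 + 2}}{2} = - \frac{\sqrt{0}}{2} = \left(- \frac{1}{2}\right) 0 = 0$)
$P{\left(a \right)} = - \frac{a^{2}}{2}$ ($P{\left(a \right)} = - \frac{a a}{2} = - \frac{a^{2}}{2}$)
$c{\left(g,w \right)} = -3$
$-49228 + c{\left(156,-9 \right)} = -49228 - 3 = -49231$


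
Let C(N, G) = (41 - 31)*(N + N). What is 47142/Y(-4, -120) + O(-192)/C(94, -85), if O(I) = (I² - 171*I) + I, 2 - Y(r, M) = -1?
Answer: 3701478/235 ≈ 15751.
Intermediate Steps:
Y(r, M) = 3 (Y(r, M) = 2 - 1*(-1) = 2 + 1 = 3)
C(N, G) = 20*N (C(N, G) = 10*(2*N) = 20*N)
O(I) = I² - 170*I
47142/Y(-4, -120) + O(-192)/C(94, -85) = 47142/3 + (-192*(-170 - 192))/((20*94)) = 47142*(⅓) - 192*(-362)/1880 = 15714 + 69504*(1/1880) = 15714 + 8688/235 = 3701478/235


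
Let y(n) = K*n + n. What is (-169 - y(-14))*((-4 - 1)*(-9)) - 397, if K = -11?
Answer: -14302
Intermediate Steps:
y(n) = -10*n (y(n) = -11*n + n = -10*n)
(-169 - y(-14))*((-4 - 1)*(-9)) - 397 = (-169 - (-10)*(-14))*((-4 - 1)*(-9)) - 397 = (-169 - 1*140)*(-5*(-9)) - 397 = (-169 - 140)*45 - 397 = -309*45 - 397 = -13905 - 397 = -14302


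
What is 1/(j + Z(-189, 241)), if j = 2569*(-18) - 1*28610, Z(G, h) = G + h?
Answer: -1/74800 ≈ -1.3369e-5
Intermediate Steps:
j = -74852 (j = -46242 - 28610 = -74852)
1/(j + Z(-189, 241)) = 1/(-74852 + (-189 + 241)) = 1/(-74852 + 52) = 1/(-74800) = -1/74800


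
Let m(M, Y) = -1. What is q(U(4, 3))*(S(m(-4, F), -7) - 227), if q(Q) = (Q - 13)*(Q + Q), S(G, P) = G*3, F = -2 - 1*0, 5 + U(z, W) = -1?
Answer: -52440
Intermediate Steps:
U(z, W) = -6 (U(z, W) = -5 - 1 = -6)
F = -2 (F = -2 + 0 = -2)
S(G, P) = 3*G
q(Q) = 2*Q*(-13 + Q) (q(Q) = (-13 + Q)*(2*Q) = 2*Q*(-13 + Q))
q(U(4, 3))*(S(m(-4, F), -7) - 227) = (2*(-6)*(-13 - 6))*(3*(-1) - 227) = (2*(-6)*(-19))*(-3 - 227) = 228*(-230) = -52440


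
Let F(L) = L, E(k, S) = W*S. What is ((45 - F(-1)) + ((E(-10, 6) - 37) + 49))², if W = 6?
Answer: 8836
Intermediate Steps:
E(k, S) = 6*S
((45 - F(-1)) + ((E(-10, 6) - 37) + 49))² = ((45 - 1*(-1)) + ((6*6 - 37) + 49))² = ((45 + 1) + ((36 - 37) + 49))² = (46 + (-1 + 49))² = (46 + 48)² = 94² = 8836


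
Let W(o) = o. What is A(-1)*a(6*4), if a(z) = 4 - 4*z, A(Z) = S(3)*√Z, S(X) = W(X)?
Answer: -276*I ≈ -276.0*I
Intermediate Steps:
S(X) = X
A(Z) = 3*√Z
A(-1)*a(6*4) = (3*√(-1))*(4 - 24*4) = (3*I)*(4 - 4*24) = (3*I)*(4 - 96) = (3*I)*(-92) = -276*I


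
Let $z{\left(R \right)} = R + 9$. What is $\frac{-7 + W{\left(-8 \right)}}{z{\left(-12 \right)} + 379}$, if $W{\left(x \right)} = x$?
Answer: $- \frac{15}{376} \approx -0.039894$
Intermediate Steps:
$z{\left(R \right)} = 9 + R$
$\frac{-7 + W{\left(-8 \right)}}{z{\left(-12 \right)} + 379} = \frac{-7 - 8}{\left(9 - 12\right) + 379} = - \frac{15}{-3 + 379} = - \frac{15}{376}$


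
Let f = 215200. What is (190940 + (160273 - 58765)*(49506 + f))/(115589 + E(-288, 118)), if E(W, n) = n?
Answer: 26869967588/115707 ≈ 2.3222e+5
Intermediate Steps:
(190940 + (160273 - 58765)*(49506 + f))/(115589 + E(-288, 118)) = (190940 + (160273 - 58765)*(49506 + 215200))/(115589 + 118) = (190940 + 101508*264706)/115707 = (190940 + 26869776648)*(1/115707) = 26869967588*(1/115707) = 26869967588/115707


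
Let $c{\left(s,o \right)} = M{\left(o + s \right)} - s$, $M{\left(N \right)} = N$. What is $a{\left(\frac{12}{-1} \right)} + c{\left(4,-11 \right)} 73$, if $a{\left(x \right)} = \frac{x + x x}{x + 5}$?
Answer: $- \frac{5753}{7} \approx -821.86$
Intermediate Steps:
$c{\left(s,o \right)} = o$ ($c{\left(s,o \right)} = \left(o + s\right) - s = o$)
$a{\left(x \right)} = \frac{x + x^{2}}{5 + x}$
$a{\left(\frac{12}{-1} \right)} + c{\left(4,-11 \right)} 73 = \frac{\frac{12}{-1} \left(1 + \frac{12}{-1}\right)}{5 + \frac{12}{-1}} - 803 = \frac{12 \left(-1\right) \left(1 + 12 \left(-1\right)\right)}{5 + 12 \left(-1\right)} - 803 = - \frac{12 \left(1 - 12\right)}{5 - 12} - 803 = \left(-12\right) \frac{1}{-7} \left(-11\right) - 803 = \left(-12\right) \left(- \frac{1}{7}\right) \left(-11\right) - 803 = - \frac{132}{7} - 803 = - \frac{5753}{7}$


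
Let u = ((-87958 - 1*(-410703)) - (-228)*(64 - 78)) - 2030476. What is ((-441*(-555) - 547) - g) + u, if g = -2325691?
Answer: 858976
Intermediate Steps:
u = -1710923 (u = ((-87958 + 410703) - (-228)*(-14)) - 2030476 = (322745 - 1*3192) - 2030476 = (322745 - 3192) - 2030476 = 319553 - 2030476 = -1710923)
((-441*(-555) - 547) - g) + u = ((-441*(-555) - 547) - 1*(-2325691)) - 1710923 = ((244755 - 547) + 2325691) - 1710923 = (244208 + 2325691) - 1710923 = 2569899 - 1710923 = 858976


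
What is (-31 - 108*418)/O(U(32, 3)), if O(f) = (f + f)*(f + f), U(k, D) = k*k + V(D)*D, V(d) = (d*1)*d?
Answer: -45175/4418404 ≈ -0.010224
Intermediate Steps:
V(d) = d² (V(d) = d*d = d²)
U(k, D) = D³ + k² (U(k, D) = k*k + D²*D = k² + D³ = D³ + k²)
O(f) = 4*f² (O(f) = (2*f)*(2*f) = 4*f²)
(-31 - 108*418)/O(U(32, 3)) = (-31 - 108*418)/((4*(3³ + 32²)²)) = (-31 - 45144)/((4*(27 + 1024)²)) = -45175/(4*1051²) = -45175/(4*1104601) = -45175/4418404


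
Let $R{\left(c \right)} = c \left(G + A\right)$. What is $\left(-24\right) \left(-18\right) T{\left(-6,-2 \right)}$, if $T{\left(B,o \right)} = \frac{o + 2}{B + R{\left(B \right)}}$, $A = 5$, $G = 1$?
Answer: $0$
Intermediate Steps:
$R{\left(c \right)} = 6 c$ ($R{\left(c \right)} = c \left(1 + 5\right) = c 6 = 6 c$)
$T{\left(B,o \right)} = \frac{2 + o}{7 B}$ ($T{\left(B,o \right)} = \frac{o + 2}{B + 6 B} = \frac{2 + o}{7 B}$)
$\left(-24\right) \left(-18\right) T{\left(-6,-2 \right)} = \left(-24\right) \left(-18\right) \frac{2 - 2}{7 \left(-6\right)} = 432 \cdot \frac{1}{7} \left(- \frac{1}{6}\right) 0 = 432 \cdot 0 = 0$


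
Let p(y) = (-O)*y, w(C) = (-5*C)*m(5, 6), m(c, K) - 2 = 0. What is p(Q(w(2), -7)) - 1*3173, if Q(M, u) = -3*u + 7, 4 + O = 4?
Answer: -3173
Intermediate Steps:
O = 0 (O = -4 + 4 = 0)
m(c, K) = 2 (m(c, K) = 2 + 0 = 2)
w(C) = -10*C (w(C) = -5*C*2 = -10*C)
Q(M, u) = 7 - 3*u
p(y) = 0 (p(y) = (-1*0)*y = 0*y = 0)
p(Q(w(2), -7)) - 1*3173 = 0 - 1*3173 = 0 - 3173 = -3173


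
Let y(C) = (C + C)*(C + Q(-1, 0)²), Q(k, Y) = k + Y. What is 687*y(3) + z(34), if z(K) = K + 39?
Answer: 16561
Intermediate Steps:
z(K) = 39 + K
Q(k, Y) = Y + k
y(C) = 2*C*(1 + C) (y(C) = (C + C)*(C + (0 - 1)²) = (2*C)*(C + (-1)²) = (2*C)*(C + 1) = (2*C)*(1 + C) = 2*C*(1 + C))
687*y(3) + z(34) = 687*(2*3*(1 + 3)) + (39 + 34) = 687*(2*3*4) + 73 = 687*24 + 73 = 16488 + 73 = 16561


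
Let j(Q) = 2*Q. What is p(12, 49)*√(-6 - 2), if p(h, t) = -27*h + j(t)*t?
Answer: 8956*I*√2 ≈ 12666.0*I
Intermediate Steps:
p(h, t) = -27*h + 2*t² (p(h, t) = -27*h + (2*t)*t = -27*h + 2*t²)
p(12, 49)*√(-6 - 2) = (-27*12 + 2*49²)*√(-6 - 2) = (-324 + 2*2401)*√(-8) = (-324 + 4802)*(2*I*√2) = 4478*(2*I*√2) = 8956*I*√2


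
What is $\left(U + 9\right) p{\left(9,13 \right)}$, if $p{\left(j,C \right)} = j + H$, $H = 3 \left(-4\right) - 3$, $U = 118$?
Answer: $-762$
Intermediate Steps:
$H = -15$ ($H = -12 - 3 = -15$)
$p{\left(j,C \right)} = -15 + j$ ($p{\left(j,C \right)} = j - 15 = -15 + j$)
$\left(U + 9\right) p{\left(9,13 \right)} = \left(118 + 9\right) \left(-15 + 9\right) = 127 \left(-6\right) = -762$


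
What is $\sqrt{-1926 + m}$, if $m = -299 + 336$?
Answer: $i \sqrt{1889} \approx 43.463 i$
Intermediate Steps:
$m = 37$
$\sqrt{-1926 + m} = \sqrt{-1926 + 37} = \sqrt{-1889} = i \sqrt{1889}$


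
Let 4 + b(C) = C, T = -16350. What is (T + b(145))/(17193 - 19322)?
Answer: 16209/2129 ≈ 7.6134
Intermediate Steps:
b(C) = -4 + C
(T + b(145))/(17193 - 19322) = (-16350 + (-4 + 145))/(17193 - 19322) = (-16350 + 141)/(-2129) = -16209*(-1/2129) = 16209/2129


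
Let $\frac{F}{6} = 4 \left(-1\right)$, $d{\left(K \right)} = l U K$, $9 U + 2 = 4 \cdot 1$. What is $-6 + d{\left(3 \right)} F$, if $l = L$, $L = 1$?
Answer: $-22$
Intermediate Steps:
$l = 1$
$U = \frac{2}{9}$ ($U = - \frac{2}{9} + \frac{4 \cdot 1}{9} = - \frac{2}{9} + \frac{1}{9} \cdot 4 = - \frac{2}{9} + \frac{4}{9} = \frac{2}{9} \approx 0.22222$)
$d{\left(K \right)} = \frac{2 K}{9}$ ($d{\left(K \right)} = 1 \cdot \frac{2}{9} K = \frac{2 K}{9}$)
$F = -24$ ($F = 6 \cdot 4 \left(-1\right) = 6 \left(-4\right) = -24$)
$-6 + d{\left(3 \right)} F = -6 + \frac{2}{9} \cdot 3 \left(-24\right) = -6 + \frac{2}{3} \left(-24\right) = -6 - 16 = -22$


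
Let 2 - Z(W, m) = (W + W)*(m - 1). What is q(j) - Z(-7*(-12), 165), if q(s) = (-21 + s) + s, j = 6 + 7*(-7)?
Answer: 27443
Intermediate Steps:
j = -43 (j = 6 - 49 = -43)
Z(W, m) = 2 - 2*W*(-1 + m) (Z(W, m) = 2 - (W + W)*(m - 1) = 2 - 2*W*(-1 + m))
q(s) = -21 + 2*s
q(j) - Z(-7*(-12), 165) = (-21 + 2*(-43)) - (2 + 2*(-7*(-12)) - 2*(-7*(-12))*165) = (-21 - 86) - (2 + 2*84 - 2*84*165) = -107 - (2 + 168 - 27720) = -107 - 1*(-27550) = -107 + 27550 = 27443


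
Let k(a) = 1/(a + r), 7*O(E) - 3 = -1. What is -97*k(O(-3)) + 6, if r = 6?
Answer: -415/44 ≈ -9.4318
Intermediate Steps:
O(E) = 2/7 (O(E) = 3/7 + (⅐)*(-1) = 3/7 - ⅐ = 2/7)
k(a) = 1/(6 + a) (k(a) = 1/(a + 6) = 1/(6 + a))
-97*k(O(-3)) + 6 = -97/(6 + 2/7) + 6 = -97/44/7 + 6 = -97*7/44 + 6 = -679/44 + 6 = -415/44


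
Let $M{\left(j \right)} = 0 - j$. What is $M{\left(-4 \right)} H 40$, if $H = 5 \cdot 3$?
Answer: $2400$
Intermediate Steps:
$M{\left(j \right)} = - j$
$H = 15$
$M{\left(-4 \right)} H 40 = \left(-1\right) \left(-4\right) 15 \cdot 40 = 4 \cdot 15 \cdot 40 = 60 \cdot 40 = 2400$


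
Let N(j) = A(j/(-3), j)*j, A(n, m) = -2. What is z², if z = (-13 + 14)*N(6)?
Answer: 144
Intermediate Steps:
N(j) = -2*j
z = -12 (z = (-13 + 14)*(-2*6) = 1*(-12) = -12)
z² = (-12)² = 144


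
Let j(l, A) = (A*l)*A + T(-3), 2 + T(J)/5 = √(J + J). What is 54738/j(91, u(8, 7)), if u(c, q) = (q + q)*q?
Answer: 7973082342/127299265711 - 45615*I*√6/127299265711 ≈ 0.062633 - 8.7772e-7*I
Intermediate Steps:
T(J) = -10 + 5*√2*√J (T(J) = -10 + 5*√(J + J) = -10 + 5*√(2*J) = -10 + 5*(√2*√J) = -10 + 5*√2*√J)
u(c, q) = 2*q² (u(c, q) = (2*q)*q = 2*q²)
j(l, A) = -10 + l*A² + 5*I*√6 (j(l, A) = (A*l)*A + (-10 + 5*√2*√(-3)) = l*A² + (-10 + 5*√2*(I*√3)) = l*A² + (-10 + 5*I*√6) = -10 + l*A² + 5*I*√6)
54738/j(91, u(8, 7)) = 54738/(-10 + 91*(2*7²)² + 5*I*√6) = 54738/(-10 + 91*(2*49)² + 5*I*√6) = 54738/(-10 + 91*98² + 5*I*√6) = 54738/(-10 + 91*9604 + 5*I*√6) = 54738/(-10 + 873964 + 5*I*√6) = 54738/(873954 + 5*I*√6)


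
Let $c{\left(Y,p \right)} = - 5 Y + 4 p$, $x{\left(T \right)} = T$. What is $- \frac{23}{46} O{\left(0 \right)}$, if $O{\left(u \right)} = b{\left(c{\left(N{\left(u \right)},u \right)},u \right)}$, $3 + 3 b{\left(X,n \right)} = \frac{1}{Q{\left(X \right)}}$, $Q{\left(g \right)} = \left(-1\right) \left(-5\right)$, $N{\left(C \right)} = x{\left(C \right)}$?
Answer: $\frac{7}{15} \approx 0.46667$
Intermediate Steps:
$N{\left(C \right)} = C$
$Q{\left(g \right)} = 5$
$b{\left(X,n \right)} = - \frac{14}{15}$ ($b{\left(X,n \right)} = -1 + \frac{1}{3 \cdot 5} = -1 + \frac{1}{3} \cdot \frac{1}{5} = -1 + \frac{1}{15} = - \frac{14}{15}$)
$O{\left(u \right)} = - \frac{14}{15}$
$- \frac{23}{46} O{\left(0 \right)} = - \frac{23}{46} \left(- \frac{14}{15}\right) = \left(-23\right) \frac{1}{46} \left(- \frac{14}{15}\right) = \left(- \frac{1}{2}\right) \left(- \frac{14}{15}\right) = \frac{7}{15}$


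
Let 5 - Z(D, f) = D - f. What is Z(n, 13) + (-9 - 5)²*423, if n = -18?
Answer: 82944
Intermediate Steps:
Z(D, f) = 5 + f - D (Z(D, f) = 5 - (D - f) = 5 + (f - D) = 5 + f - D)
Z(n, 13) + (-9 - 5)²*423 = (5 + 13 - 1*(-18)) + (-9 - 5)²*423 = (5 + 13 + 18) + (-14)²*423 = 36 + 196*423 = 36 + 82908 = 82944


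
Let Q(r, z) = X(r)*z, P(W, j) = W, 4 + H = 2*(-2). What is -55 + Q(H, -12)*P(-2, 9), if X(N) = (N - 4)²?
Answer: 3401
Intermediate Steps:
H = -8 (H = -4 + 2*(-2) = -4 - 4 = -8)
X(N) = (-4 + N)²
Q(r, z) = z*(-4 + r)² (Q(r, z) = (-4 + r)²*z = z*(-4 + r)²)
-55 + Q(H, -12)*P(-2, 9) = -55 - 12*(-4 - 8)²*(-2) = -55 - 12*(-12)²*(-2) = -55 - 12*144*(-2) = -55 - 1728*(-2) = -55 + 3456 = 3401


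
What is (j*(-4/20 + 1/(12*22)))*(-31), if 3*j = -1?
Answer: -8029/3960 ≈ -2.0275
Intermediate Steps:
j = -1/3 (j = (1/3)*(-1) = -1/3 ≈ -0.33333)
(j*(-4/20 + 1/(12*22)))*(-31) = -(-4/20 + 1/(12*22))/3*(-31) = -(-4*1/20 + (1/12)*(1/22))/3*(-31) = -(-1/5 + 1/264)/3*(-31) = -1/3*(-259/1320)*(-31) = (259/3960)*(-31) = -8029/3960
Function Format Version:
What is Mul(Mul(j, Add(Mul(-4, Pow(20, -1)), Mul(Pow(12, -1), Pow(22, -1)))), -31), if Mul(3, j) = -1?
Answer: Rational(-8029, 3960) ≈ -2.0275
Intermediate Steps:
j = Rational(-1, 3) (j = Mul(Rational(1, 3), -1) = Rational(-1, 3) ≈ -0.33333)
Mul(Mul(j, Add(Mul(-4, Pow(20, -1)), Mul(Pow(12, -1), Pow(22, -1)))), -31) = Mul(Mul(Rational(-1, 3), Add(Mul(-4, Pow(20, -1)), Mul(Pow(12, -1), Pow(22, -1)))), -31) = Mul(Mul(Rational(-1, 3), Add(Mul(-4, Rational(1, 20)), Mul(Rational(1, 12), Rational(1, 22)))), -31) = Mul(Mul(Rational(-1, 3), Add(Rational(-1, 5), Rational(1, 264))), -31) = Mul(Mul(Rational(-1, 3), Rational(-259, 1320)), -31) = Mul(Rational(259, 3960), -31) = Rational(-8029, 3960)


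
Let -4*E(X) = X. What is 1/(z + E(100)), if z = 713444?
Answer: 1/713419 ≈ 1.4017e-6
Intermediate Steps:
E(X) = -X/4
1/(z + E(100)) = 1/(713444 - 1/4*100) = 1/(713444 - 25) = 1/713419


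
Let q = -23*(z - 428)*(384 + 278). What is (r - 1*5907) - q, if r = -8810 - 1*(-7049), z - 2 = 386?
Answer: -616708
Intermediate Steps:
z = 388 (z = 2 + 386 = 388)
r = -1761 (r = -8810 + 7049 = -1761)
q = 609040 (q = -23*(388 - 428)*(384 + 278) = -(-920)*662 = -23*(-26480) = 609040)
(r - 1*5907) - q = (-1761 - 1*5907) - 1*609040 = (-1761 - 5907) - 609040 = -7668 - 609040 = -616708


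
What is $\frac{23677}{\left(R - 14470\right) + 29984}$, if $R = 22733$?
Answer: $\frac{23677}{38247} \approx 0.61905$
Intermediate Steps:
$\frac{23677}{\left(R - 14470\right) + 29984} = \frac{23677}{\left(22733 - 14470\right) + 29984} = \frac{23677}{8263 + 29984} = \frac{23677}{38247}$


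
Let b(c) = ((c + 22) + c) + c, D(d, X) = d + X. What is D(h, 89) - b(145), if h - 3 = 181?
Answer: -184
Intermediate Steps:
h = 184 (h = 3 + 181 = 184)
D(d, X) = X + d
b(c) = 22 + 3*c (b(c) = ((22 + c) + c) + c = (22 + 2*c) + c = 22 + 3*c)
D(h, 89) - b(145) = (89 + 184) - (22 + 3*145) = 273 - (22 + 435) = 273 - 1*457 = 273 - 457 = -184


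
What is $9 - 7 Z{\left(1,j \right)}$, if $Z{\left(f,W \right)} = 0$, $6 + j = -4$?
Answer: $9$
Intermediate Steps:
$j = -10$ ($j = -6 - 4 = -10$)
$9 - 7 Z{\left(1,j \right)} = 9 - 0 = 9 + 0 = 9$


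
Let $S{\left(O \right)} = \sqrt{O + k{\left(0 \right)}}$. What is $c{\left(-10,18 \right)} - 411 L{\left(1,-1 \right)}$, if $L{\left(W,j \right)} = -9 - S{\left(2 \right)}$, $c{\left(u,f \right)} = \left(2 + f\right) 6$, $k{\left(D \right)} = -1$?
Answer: $4230$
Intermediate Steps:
$S{\left(O \right)} = \sqrt{-1 + O}$ ($S{\left(O \right)} = \sqrt{O - 1} = \sqrt{-1 + O}$)
$c{\left(u,f \right)} = 12 + 6 f$
$L{\left(W,j \right)} = -10$ ($L{\left(W,j \right)} = -9 - \sqrt{-1 + 2} = -9 - \sqrt{1} = -9 - 1 = -10$)
$c{\left(-10,18 \right)} - 411 L{\left(1,-1 \right)} = \left(12 + 6 \cdot 18\right) - -4110 = \left(12 + 108\right) + 4110 = 120 + 4110 = 4230$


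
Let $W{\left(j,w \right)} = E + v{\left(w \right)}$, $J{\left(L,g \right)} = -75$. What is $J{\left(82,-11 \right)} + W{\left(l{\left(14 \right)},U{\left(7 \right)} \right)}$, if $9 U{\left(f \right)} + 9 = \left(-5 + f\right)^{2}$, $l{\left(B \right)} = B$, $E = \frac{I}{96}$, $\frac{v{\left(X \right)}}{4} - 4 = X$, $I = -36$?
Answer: $- \frac{4435}{72} \approx -61.597$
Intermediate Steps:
$v{\left(X \right)} = 16 + 4 X$
$E = - \frac{3}{8}$ ($E = - \frac{36}{96} = \left(-36\right) \frac{1}{96} = - \frac{3}{8} \approx -0.375$)
$U{\left(f \right)} = -1 + \frac{\left(-5 + f\right)^{2}}{9}$
$W{\left(j,w \right)} = \frac{125}{8} + 4 w$ ($W{\left(j,w \right)} = - \frac{3}{8} + \left(16 + 4 w\right) = \frac{125}{8} + 4 w$)
$J{\left(82,-11 \right)} + W{\left(l{\left(14 \right)},U{\left(7 \right)} \right)} = -75 + \left(\frac{125}{8} + 4 \left(-1 + \frac{\left(-5 + 7\right)^{2}}{9}\right)\right) = -75 + \left(\frac{125}{8} + 4 \left(-1 + \frac{2^{2}}{9}\right)\right) = -75 + \left(\frac{125}{8} + 4 \left(-1 + \frac{1}{9} \cdot 4\right)\right) = -75 + \left(\frac{125}{8} + 4 \left(-1 + \frac{4}{9}\right)\right) = -75 + \left(\frac{125}{8} + 4 \left(- \frac{5}{9}\right)\right) = -75 + \left(\frac{125}{8} - \frac{20}{9}\right) = -75 + \frac{965}{72} = - \frac{4435}{72}$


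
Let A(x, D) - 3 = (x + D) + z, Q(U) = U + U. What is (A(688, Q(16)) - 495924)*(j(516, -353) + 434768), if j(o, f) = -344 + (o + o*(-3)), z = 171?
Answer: -214542041760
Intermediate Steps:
Q(U) = 2*U
A(x, D) = 174 + D + x (A(x, D) = 3 + ((x + D) + 171) = 3 + ((D + x) + 171) = 3 + (171 + D + x) = 174 + D + x)
j(o, f) = -344 - 2*o (j(o, f) = -344 + (o - 3*o) = -344 - 2*o)
(A(688, Q(16)) - 495924)*(j(516, -353) + 434768) = ((174 + 2*16 + 688) - 495924)*((-344 - 2*516) + 434768) = ((174 + 32 + 688) - 495924)*((-344 - 1032) + 434768) = (894 - 495924)*(-1376 + 434768) = -495030*433392 = -214542041760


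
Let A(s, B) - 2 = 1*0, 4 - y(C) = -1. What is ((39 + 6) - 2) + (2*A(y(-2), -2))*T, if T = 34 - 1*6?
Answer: 155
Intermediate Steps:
y(C) = 5 (y(C) = 4 - 1*(-1) = 4 + 1 = 5)
A(s, B) = 2 (A(s, B) = 2 + 1*0 = 2 + 0 = 2)
T = 28 (T = 34 - 6 = 28)
((39 + 6) - 2) + (2*A(y(-2), -2))*T = ((39 + 6) - 2) + (2*2)*28 = (45 - 2) + 4*28 = 43 + 112 = 155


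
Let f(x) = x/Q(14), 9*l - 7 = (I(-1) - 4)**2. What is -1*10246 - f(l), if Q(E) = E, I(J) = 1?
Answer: -645506/63 ≈ -10246.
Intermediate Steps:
l = 16/9 (l = 7/9 + (1 - 4)**2/9 = 7/9 + (1/9)*(-3)**2 = 7/9 + (1/9)*9 = 7/9 + 1 = 16/9 ≈ 1.7778)
f(x) = x/14
-1*10246 - f(l) = -1*10246 - 16/(14*9) = -10246 - 1*8/63 = -10246 - 8/63 = -645506/63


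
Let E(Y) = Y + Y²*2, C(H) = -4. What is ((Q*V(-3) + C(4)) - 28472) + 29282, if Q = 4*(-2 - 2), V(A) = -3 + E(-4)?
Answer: 406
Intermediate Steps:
E(Y) = Y + 2*Y²
V(A) = 25 (V(A) = -3 - 4*(1 + 2*(-4)) = -3 - 4*(1 - 8) = -3 - 4*(-7) = -3 + 28 = 25)
Q = -16 (Q = 4*(-4) = -16)
((Q*V(-3) + C(4)) - 28472) + 29282 = ((-16*25 - 4) - 28472) + 29282 = ((-400 - 4) - 28472) + 29282 = (-404 - 28472) + 29282 = -28876 + 29282 = 406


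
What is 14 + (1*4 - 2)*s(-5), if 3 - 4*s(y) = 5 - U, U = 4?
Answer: 15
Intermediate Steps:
s(y) = ½ (s(y) = ¾ - (5 - 1*4)/4 = ¾ - (5 - 4)/4 = ¾ - ¼*1 = ¾ - ¼ = ½)
14 + (1*4 - 2)*s(-5) = 14 + (1*4 - 2)*(½) = 14 + (4 - 2)*(½) = 14 + 2*(½) = 14 + 1 = 15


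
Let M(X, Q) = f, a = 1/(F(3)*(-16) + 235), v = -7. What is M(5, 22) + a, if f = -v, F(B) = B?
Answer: 1310/187 ≈ 7.0053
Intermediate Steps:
a = 1/187 (a = 1/(3*(-16) + 235) = 1/(-48 + 235) = 1/187 ≈ 0.0053476)
f = 7 (f = -1*(-7) = 7)
M(X, Q) = 7
M(5, 22) + a = 7 + 1/187 = 1310/187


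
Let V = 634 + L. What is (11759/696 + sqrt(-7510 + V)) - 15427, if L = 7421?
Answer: -10725433/696 + sqrt(545) ≈ -15387.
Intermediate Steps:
V = 8055 (V = 634 + 7421 = 8055)
(11759/696 + sqrt(-7510 + V)) - 15427 = (11759/696 + sqrt(-7510 + 8055)) - 15427 = (11759*(1/696) + sqrt(545)) - 15427 = (11759/696 + sqrt(545)) - 15427 = -10725433/696 + sqrt(545)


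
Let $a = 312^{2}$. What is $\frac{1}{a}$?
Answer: $\frac{1}{97344} \approx 1.0273 \cdot 10^{-5}$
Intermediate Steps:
$a = 97344$
$\frac{1}{a} = \frac{1}{97344}$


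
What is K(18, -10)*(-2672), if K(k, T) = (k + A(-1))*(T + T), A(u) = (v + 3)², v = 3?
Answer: 2885760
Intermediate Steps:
A(u) = 36 (A(u) = (3 + 3)² = 6² = 36)
K(k, T) = 2*T*(36 + k) (K(k, T) = (k + 36)*(T + T) = (36 + k)*(2*T) = 2*T*(36 + k))
K(18, -10)*(-2672) = (2*(-10)*(36 + 18))*(-2672) = (2*(-10)*54)*(-2672) = -1080*(-2672) = 2885760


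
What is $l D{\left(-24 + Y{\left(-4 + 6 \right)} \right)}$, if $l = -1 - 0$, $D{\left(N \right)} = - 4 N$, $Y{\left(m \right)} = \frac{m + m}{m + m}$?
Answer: $-92$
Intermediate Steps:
$Y{\left(m \right)} = 1$ ($Y{\left(m \right)} = \frac{2 m}{2 m} = 2 m \frac{1}{2 m} = 1$)
$l = -1$ ($l = -1 + 0 = -1$)
$l D{\left(-24 + Y{\left(-4 + 6 \right)} \right)} = - \left(-4\right) \left(-24 + 1\right) = - \left(-4\right) \left(-23\right) = \left(-1\right) 92 = -92$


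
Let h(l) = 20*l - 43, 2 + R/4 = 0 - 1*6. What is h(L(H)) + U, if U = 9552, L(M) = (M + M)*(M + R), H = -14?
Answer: 35269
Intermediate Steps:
R = -32 (R = -8 + 4*(0 - 1*6) = -8 + 4*(0 - 6) = -8 + 4*(-6) = -8 - 24 = -32)
L(M) = 2*M*(-32 + M) (L(M) = (M + M)*(M - 32) = (2*M)*(-32 + M) = 2*M*(-32 + M))
h(l) = -43 + 20*l
h(L(H)) + U = (-43 + 20*(2*(-14)*(-32 - 14))) + 9552 = (-43 + 20*(2*(-14)*(-46))) + 9552 = (-43 + 20*1288) + 9552 = (-43 + 25760) + 9552 = 25717 + 9552 = 35269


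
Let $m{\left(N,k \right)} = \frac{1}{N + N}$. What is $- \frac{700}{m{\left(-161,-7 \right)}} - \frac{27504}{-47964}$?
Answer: $\frac{900926092}{3997} \approx 2.254 \cdot 10^{5}$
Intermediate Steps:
$m{\left(N,k \right)} = \frac{1}{2 N}$
$- \frac{700}{m{\left(-161,-7 \right)}} - \frac{27504}{-47964} = - \frac{700}{\frac{1}{2} \frac{1}{-161}} - \frac{27504}{-47964} = - \frac{700}{\frac{1}{2} \left(- \frac{1}{161}\right)} - - \frac{2292}{3997} = - \frac{700}{- \frac{1}{322}} + \frac{2292}{3997} = \left(-700\right) \left(-322\right) + \frac{2292}{3997} = 225400 + \frac{2292}{3997} = \frac{900926092}{3997}$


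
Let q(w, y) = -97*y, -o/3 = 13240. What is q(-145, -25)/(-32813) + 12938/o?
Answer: -260427797/651666180 ≈ -0.39963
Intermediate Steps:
o = -39720 (o = -3*13240 = -39720)
q(-145, -25)/(-32813) + 12938/o = -97*(-25)/(-32813) + 12938/(-39720) = 2425*(-1/32813) + 12938*(-1/39720) = -2425/32813 - 6469/19860 = -260427797/651666180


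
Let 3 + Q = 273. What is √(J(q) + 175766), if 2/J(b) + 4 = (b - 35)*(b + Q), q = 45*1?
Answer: 3*√399359883/143 ≈ 419.24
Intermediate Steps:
Q = 270 (Q = -3 + 273 = 270)
q = 45
J(b) = 2/(-4 + (-35 + b)*(270 + b)) (J(b) = 2/(-4 + (b - 35)*(b + 270)) = 2/(-4 + (-35 + b)*(270 + b)))
√(J(q) + 175766) = √(2/(-9454 + 45² + 235*45) + 175766) = √(2/(-9454 + 2025 + 10575) + 175766) = √(2/3146 + 175766) = √(2*(1/3146) + 175766) = √(1/1573 + 175766) = √(276479919/1573) = 3*√399359883/143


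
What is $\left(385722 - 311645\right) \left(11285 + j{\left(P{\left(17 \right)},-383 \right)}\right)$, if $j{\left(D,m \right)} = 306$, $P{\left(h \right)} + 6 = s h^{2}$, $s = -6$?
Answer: $858626507$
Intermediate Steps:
$P{\left(h \right)} = -6 - 6 h^{2}$
$\left(385722 - 311645\right) \left(11285 + j{\left(P{\left(17 \right)},-383 \right)}\right) = \left(385722 - 311645\right) \left(11285 + 306\right) = 74077 \cdot 11591 = 858626507$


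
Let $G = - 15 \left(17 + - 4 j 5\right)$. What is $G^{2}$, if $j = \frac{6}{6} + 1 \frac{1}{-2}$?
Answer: $11025$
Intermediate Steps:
$j = \frac{1}{2}$ ($j = 6 \cdot \frac{1}{6} + 1 \left(- \frac{1}{2}\right) = 1 - \frac{1}{2} = \frac{1}{2} \approx 0.5$)
$G = -105$ ($G = - 15 \left(17 + \left(-4\right) \frac{1}{2} \cdot 5\right) = - 15 \left(17 - 10\right) = \left(-15\right) 7 = -105$)
$G^{2} = \left(-105\right)^{2} = 11025$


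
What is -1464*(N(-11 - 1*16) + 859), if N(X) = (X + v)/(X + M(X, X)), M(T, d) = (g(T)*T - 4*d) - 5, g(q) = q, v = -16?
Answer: -1012285728/805 ≈ -1.2575e+6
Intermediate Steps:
M(T, d) = -5 + T**2 - 4*d (M(T, d) = (T*T - 4*d) - 5 = (T**2 - 4*d) - 5 = -5 + T**2 - 4*d)
N(X) = (-16 + X)/(-5 + X**2 - 3*X) (N(X) = (X - 16)/(X + (-5 + X**2 - 4*X)) = (-16 + X)/(-5 + X**2 - 3*X))
-1464*(N(-11 - 1*16) + 859) = -1464*((16 - (-11 - 1*16))/(5 - (-11 - 1*16)**2 + 3*(-11 - 1*16)) + 859) = -1464*((16 - (-11 - 16))/(5 - (-11 - 16)**2 + 3*(-11 - 16)) + 859) = -1464*((16 - 1*(-27))/(5 - 1*(-27)**2 + 3*(-27)) + 859) = -1464*((16 + 27)/(5 - 1*729 - 81) + 859) = -1464*(43/(5 - 729 - 81) + 859) = -1464*(43/(-805) + 859) = -1464*(-1/805*43 + 859) = -1464*(-43/805 + 859) = -1464*691452/805 = -1012285728/805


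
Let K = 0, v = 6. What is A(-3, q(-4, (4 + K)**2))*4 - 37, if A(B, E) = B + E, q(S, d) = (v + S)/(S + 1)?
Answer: -155/3 ≈ -51.667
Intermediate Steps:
q(S, d) = (6 + S)/(1 + S) (q(S, d) = (6 + S)/(S + 1) = (6 + S)/(1 + S))
A(-3, q(-4, (4 + K)**2))*4 - 37 = (-3 + (6 - 4)/(1 - 4))*4 - 37 = (-3 + 2/(-3))*4 - 37 = (-3 - 1/3*2)*4 - 37 = (-3 - 2/3)*4 - 37 = -11/3*4 - 37 = -44/3 - 37 = -155/3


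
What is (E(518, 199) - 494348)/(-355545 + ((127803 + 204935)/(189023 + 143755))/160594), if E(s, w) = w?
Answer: 1886313217541262/1357220662024943 ≈ 1.3898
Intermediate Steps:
(E(518, 199) - 494348)/(-355545 + ((127803 + 204935)/(189023 + 143755))/160594) = (199 - 494348)/(-355545 + ((127803 + 204935)/(189023 + 143755))/160594) = -494149/(-355545 + (332738/332778)*(1/160594)) = -494149/(-355545 + (332738*(1/332778))*(1/160594)) = -494149/(-355545 + (166369/166389)*(1/160594)) = -494149/(-355545 + 23767/3817296438) = -494149/(-1357220662024943/3817296438) = -494149*(-3817296438/1357220662024943) = 1886313217541262/1357220662024943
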